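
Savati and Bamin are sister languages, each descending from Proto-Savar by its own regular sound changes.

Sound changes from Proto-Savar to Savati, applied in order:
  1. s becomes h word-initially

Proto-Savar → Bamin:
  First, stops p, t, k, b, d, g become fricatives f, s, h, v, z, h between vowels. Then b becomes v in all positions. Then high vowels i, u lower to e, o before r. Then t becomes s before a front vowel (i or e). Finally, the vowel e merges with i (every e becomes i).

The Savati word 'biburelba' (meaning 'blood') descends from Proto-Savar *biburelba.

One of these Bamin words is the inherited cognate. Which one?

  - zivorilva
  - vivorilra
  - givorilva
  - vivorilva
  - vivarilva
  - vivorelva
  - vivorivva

vivorilva

Bamin: start from *biburelba.
  rule 1 (intervocalic lenition): biburelba → bivurelba
  rule 2 (unconditioned shift): bivurelba → vivurelva
  rule 3 (pre-rhotic lowering): vivurelva → vivorelva
  rule 4: no change — vivorelva
  rule 5 (vowel merger): vivorelva → vivorilva
  ⇒ Bamin vivorilva
Among the options, 'vivorilva' alone shows every Bamin change applied in order.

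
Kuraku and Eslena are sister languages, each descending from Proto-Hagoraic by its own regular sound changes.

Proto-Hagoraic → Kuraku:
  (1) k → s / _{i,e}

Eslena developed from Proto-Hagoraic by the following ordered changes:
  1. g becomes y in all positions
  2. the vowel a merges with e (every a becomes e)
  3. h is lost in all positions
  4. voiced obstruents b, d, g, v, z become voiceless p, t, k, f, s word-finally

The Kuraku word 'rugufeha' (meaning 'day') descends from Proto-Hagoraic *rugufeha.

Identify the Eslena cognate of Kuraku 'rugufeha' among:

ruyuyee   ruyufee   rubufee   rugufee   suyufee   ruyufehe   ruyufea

ruyufee

Eslena: start from *rugufeha.
  rule 1 (unconditioned shift): rugufeha → ruyufeha
  rule 2 (vowel merger): ruyufeha → ruyufehe
  rule 3 (h-loss): ruyufehe → ruyufee
  rule 4: no change — ruyufee
  ⇒ Eslena ruyufee
Only 'ruyufee' matches the regular Eslena development of *rugufeha.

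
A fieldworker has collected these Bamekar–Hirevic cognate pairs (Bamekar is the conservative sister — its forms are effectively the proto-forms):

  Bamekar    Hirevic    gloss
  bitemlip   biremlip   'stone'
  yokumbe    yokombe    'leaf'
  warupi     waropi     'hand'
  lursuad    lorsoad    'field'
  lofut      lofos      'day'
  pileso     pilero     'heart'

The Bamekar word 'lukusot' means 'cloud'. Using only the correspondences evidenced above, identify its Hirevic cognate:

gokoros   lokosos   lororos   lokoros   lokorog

lofut ~ lofos — Bamekar u corresponds to Hirevic o after a consonant, before a consonant other than r, m, n, p, b, f, v.
pileso ~ pilero — Bamekar s corresponds to Hirevic r between vowels (before a back vowel).
lofut ~ lofos — Bamekar t corresponds to Hirevic s word-finally.
Applying these to Bamekar 'lukusot':
  lukusot → lokusot   (u→o after a consonant, before a consonant other than r, m, n, p, b, f, v)
  lokusot → lokosot   (u→o after a consonant, before a consonant other than r, m, n, p, b, f, v)
  lokosot → lokorot   (s→r between vowels (before a back vowel))
  lokorot → lokoros   (t→s word-finally)
So the Hirevic cognate is 'lokoros'.

lokoros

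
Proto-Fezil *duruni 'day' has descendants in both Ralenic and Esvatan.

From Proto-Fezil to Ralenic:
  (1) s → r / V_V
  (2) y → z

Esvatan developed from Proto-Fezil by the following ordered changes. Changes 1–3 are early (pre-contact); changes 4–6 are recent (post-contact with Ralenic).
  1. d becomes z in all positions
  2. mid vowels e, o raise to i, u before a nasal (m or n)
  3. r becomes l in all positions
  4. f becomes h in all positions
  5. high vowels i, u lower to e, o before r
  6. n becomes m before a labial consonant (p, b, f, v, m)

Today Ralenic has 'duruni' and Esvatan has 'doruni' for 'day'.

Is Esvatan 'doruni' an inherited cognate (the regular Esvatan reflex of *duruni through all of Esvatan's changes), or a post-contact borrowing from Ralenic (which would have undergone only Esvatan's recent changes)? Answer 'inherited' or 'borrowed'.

If inherited, *duruni would pass through all of Esvatan's changes:
Esvatan: *duruni
  duruni → zuruni   [unconditioned shift]
  zuruni (rule 2 does not apply)
  zuruni → zuluni   [unconditioned shift]
  zuluni (rule 4 does not apply)
  zuluni (rule 5 does not apply)
  zuluni (rule 6 does not apply)
  giving Esvatan zuluni.
If borrowed from Ralenic 'duruni' after the early changes, it would undergo only the recent ones:
  rule 4 (unconditioned shift): no change (duruni)
  rule 5 (pre-rhotic lowering): duruni → doruni
  rule 6 (nasal place assimilation): no change (doruni)
  ⇒ as a loan: doruni
Esvatan 'doruni' matches the loan outcome 'doruni', not the inherited 'zuluni' — it skipped the early Esvatan changes, so it was borrowed from Ralenic.

borrowed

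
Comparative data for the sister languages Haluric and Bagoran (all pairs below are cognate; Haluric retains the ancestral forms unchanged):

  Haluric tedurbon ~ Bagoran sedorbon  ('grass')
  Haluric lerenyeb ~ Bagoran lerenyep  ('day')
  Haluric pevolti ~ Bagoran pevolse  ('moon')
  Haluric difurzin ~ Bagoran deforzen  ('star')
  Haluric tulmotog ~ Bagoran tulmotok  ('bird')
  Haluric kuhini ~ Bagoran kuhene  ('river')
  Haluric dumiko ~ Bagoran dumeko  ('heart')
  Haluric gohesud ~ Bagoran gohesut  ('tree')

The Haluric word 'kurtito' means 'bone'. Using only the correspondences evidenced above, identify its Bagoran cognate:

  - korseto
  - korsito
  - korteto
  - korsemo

tedurbon ~ sedorbon, difurzin ~ deforzen — Haluric u corresponds to Bagoran o after a consonant, before r.
pevolti ~ pevolse — Haluric t corresponds to Bagoran s after a consonant, before a front vowel.
dumiko ~ dumeko — Haluric i corresponds to Bagoran e after a consonant, before a consonant other than r, m, n, p, b, f, v.
Applying these to Haluric 'kurtito':
  kurtito → kortito   (u→o after a consonant, before r)
  kortito → korsito   (t→s after a consonant, before a front vowel)
  korsito → korseto   (i→e after a consonant, before a consonant other than r, m, n, p, b, f, v)
So the Bagoran cognate is 'korseto'.

korseto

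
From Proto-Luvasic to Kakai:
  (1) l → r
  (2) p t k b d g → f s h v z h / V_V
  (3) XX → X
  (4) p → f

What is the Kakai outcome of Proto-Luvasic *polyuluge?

foryuruhe

Kakai: *polyuluge
  polyuluge → poryuruge   [unconditioned shift]
  poryuruge → poryuruhe   [intervocalic lenition]
  poryuruhe (rule 3 does not apply)
  poryuruhe → foryuruhe   [unconditioned shift]
  giving Kakai foryuruhe.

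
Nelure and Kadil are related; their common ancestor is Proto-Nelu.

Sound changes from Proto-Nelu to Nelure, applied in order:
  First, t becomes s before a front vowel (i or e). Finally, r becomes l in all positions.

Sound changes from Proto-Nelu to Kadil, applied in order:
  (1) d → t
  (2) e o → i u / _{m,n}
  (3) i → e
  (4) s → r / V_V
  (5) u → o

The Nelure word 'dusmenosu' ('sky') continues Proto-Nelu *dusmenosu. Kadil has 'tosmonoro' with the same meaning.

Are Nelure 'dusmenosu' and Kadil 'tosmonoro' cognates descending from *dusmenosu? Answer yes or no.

no

Derive the expected Kadil reflex of *dusmenosu:
Kadil: start from *dusmenosu.
  rule 1 (unconditioned shift): dusmenosu → tusmenosu
  rule 2 (pre-nasal raising): tusmenosu → tusminosu
  rule 3 (vowel merger): tusminosu → tusmenosu
  rule 4 (rhotacism): tusmenosu → tusmenoru
  rule 5 (vowel merger): tusmenoru → tosmenoro
  ⇒ Kadil tosmenoro
The regular Kadil reflex would be 'tosmenoro', but the attested form is 'tosmonoro'. The correspondence is irregular, so they are not cognates (the Kadil form has a different source).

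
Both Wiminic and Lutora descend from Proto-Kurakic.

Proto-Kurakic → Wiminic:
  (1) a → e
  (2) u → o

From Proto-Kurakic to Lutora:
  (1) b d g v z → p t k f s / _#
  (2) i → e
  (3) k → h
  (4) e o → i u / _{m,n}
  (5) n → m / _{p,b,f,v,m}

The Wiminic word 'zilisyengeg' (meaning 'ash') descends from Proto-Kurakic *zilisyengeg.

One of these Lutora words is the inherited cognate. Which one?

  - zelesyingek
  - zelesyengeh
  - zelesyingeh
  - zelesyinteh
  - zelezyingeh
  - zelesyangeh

zelesyingeh

Lutora: *zilisyengeg
  zilisyengeg → zilisyengek   [final devoicing]
  zilisyengek → zelesyengek   [vowel merger]
  zelesyengek → zelesyengeh   [unconditioned shift]
  zelesyengeh → zelesyingeh   [pre-nasal raising]
  zelesyingeh (rule 5 does not apply)
  giving Lutora zelesyingeh.
Among the options, 'zelesyingeh' alone shows every Lutora change applied in order.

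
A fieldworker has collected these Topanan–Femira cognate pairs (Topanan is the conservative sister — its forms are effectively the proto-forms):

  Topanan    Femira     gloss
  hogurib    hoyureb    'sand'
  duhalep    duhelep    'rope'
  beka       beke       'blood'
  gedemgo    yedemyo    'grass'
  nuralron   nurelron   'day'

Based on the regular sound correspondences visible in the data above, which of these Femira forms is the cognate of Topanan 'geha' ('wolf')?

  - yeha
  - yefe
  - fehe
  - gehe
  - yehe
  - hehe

gedemgo ~ yedemyo — Topanan g corresponds to Femira y word-initially before a front vowel.
beka ~ beke — Topanan a corresponds to Femira e word-finally.
Applying these to Topanan 'geha':
  geha → yeha   (g→y word-initially before a front vowel)
  yeha → yehe   (a→e word-finally)
So the Femira cognate is 'yehe'.

yehe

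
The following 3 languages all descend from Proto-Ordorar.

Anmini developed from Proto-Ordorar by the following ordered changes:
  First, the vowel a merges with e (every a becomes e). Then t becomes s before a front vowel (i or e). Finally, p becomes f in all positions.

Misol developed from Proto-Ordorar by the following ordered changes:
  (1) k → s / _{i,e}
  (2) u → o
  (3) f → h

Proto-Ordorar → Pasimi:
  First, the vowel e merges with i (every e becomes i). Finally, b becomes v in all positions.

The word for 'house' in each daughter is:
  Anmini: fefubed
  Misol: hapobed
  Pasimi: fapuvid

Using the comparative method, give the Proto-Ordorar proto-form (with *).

Position 1: Anmini has f, Misol has h, Pasimi has f. Pasimi preserves f here (none of its changes turn any other segment into f), so the proto-segment is *f.
Position 5: Anmini has b, Misol has b, Pasimi has v. Anmini preserves b here (none of its changes turn any other segment into b), so the proto-segment is *b.
Verify the candidate proto-form against each daughter:
Anmini: *fapubed > fepubed > fefubed  (by vowel merger, unconditioned shift)
Misol: *fapubed > fapobed > hapobed  (by vowel merger, unconditioned shift)
Pasimi: *fapubed
  fapubed → fapubid   [vowel merger]
  fapubid → fapuvid   [unconditioned shift]
  giving Pasimi fapuvid.
No other proto-form is consistent with every reflex, so the reconstruction is *fapubed.

*fapubed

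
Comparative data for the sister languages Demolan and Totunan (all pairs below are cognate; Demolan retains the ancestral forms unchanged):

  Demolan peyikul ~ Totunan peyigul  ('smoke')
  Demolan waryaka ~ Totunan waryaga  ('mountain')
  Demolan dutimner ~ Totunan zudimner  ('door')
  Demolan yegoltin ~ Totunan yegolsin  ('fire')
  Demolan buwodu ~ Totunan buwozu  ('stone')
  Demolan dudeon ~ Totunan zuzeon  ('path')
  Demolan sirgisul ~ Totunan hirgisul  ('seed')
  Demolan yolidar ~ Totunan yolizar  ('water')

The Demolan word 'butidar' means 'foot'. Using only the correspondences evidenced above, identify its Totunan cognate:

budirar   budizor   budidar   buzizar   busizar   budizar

budizar

dutimner ~ zudimner — Demolan t corresponds to Totunan d between vowels (before a front vowel).
yolidar ~ yolizar — Demolan d corresponds to Totunan z between vowels (before a back vowel).
Applying these to Demolan 'butidar':
  butidar → budidar   (t→d between vowels (before a front vowel))
  budidar → budizar   (d→z between vowels (before a back vowel))
So the Totunan cognate is 'budizar'.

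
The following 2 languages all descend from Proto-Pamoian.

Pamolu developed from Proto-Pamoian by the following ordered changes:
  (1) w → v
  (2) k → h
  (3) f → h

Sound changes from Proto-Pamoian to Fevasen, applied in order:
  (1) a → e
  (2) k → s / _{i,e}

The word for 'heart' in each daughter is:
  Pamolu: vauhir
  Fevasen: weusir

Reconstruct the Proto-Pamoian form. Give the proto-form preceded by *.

Position 2: Pamolu has a, Fevasen has e. Pamolu preserves a here (none of its changes turn any other segment into a), so the proto-segment is *a.
Position 1: Pamolu has v, Fevasen has w. Fevasen preserves w here (none of its changes turn any other segment into w), so the proto-segment is *w.
Verify the candidate proto-form against each daughter:
Pamolu: start from *waukir.
  rule 1 (unconditioned shift): waukir → vaukir
  rule 2 (unconditioned shift): vaukir → vauhir
  rule 3: no change — vauhir
  ⇒ Pamolu vauhir
Fevasen: *waukir
  waukir → weukir   [vowel merger]
  weukir → weusir   [palatalisation]
  giving Fevasen weusir.
No other proto-form is consistent with every reflex, so the reconstruction is *waukir.

*waukir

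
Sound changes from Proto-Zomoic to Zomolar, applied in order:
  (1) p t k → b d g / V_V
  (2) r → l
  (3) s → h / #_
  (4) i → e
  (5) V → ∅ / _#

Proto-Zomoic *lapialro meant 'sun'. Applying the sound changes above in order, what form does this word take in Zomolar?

Zomolar: *lapialro
  lapialro → labialro   [intervocalic voicing]
  labialro → labiallo   [unconditioned shift]
  labiallo (rule 3 does not apply)
  labiallo → labeallo   [vowel merger]
  labeallo → labeall   [apocope]
  giving Zomolar labeall.

labeall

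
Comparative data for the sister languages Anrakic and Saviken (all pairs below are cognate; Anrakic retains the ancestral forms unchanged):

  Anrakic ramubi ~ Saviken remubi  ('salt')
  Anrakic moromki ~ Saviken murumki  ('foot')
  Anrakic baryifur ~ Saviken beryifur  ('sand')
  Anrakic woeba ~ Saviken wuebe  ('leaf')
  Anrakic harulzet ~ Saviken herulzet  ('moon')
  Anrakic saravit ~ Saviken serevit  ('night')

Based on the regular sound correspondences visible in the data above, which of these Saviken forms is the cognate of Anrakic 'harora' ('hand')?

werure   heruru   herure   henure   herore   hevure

baryifur ~ beryifur, harulzet ~ herulzet — Anrakic a corresponds to Saviken e after a consonant, before r.
moromki ~ murumki — Anrakic o corresponds to Saviken u after a consonant, before r.
woeba ~ wuebe — Anrakic a corresponds to Saviken e word-finally.
Applying these to Anrakic 'harora':
  harora → herora   (a→e after a consonant, before r)
  herora → herura   (o→u after a consonant, before r)
  herura → herure   (a→e word-finally)
So the Saviken cognate is 'herure'.

herure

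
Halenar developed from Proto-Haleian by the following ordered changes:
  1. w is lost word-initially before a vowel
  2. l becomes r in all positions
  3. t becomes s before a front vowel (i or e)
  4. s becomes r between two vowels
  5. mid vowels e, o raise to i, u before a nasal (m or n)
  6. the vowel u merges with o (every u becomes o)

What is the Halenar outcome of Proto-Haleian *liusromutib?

Halenar: start from *liusromutib.
  rule 1: no change — liusromutib
  rule 2 (unconditioned shift): liusromutib → riusromutib
  rule 3 (palatalisation): riusromutib → riusromusib
  rule 4 (rhotacism): riusromusib → riusromurib
  rule 5 (pre-nasal raising): riusromurib → riusrumurib
  rule 6 (vowel merger): riusrumurib → riosromorib
  ⇒ Halenar riosromorib

riosromorib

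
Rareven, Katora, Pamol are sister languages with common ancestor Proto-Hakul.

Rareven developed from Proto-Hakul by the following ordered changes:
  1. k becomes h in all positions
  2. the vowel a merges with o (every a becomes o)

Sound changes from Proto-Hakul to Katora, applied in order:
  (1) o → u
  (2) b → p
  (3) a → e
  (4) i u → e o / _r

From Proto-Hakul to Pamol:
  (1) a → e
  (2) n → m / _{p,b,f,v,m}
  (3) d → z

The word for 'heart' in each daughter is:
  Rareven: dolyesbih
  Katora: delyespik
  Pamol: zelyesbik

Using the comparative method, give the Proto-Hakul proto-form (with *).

*dalyesbik

Position 2: Rareven has o, Katora has e, Pamol has e. Taking the neighbouring segments as reconstructed: Rareven o could go back to *a or *o; Katora e could go back to *a or *e; Pamol e could go back to *a or *e — the one source consistent with every daughter is *a.
Position 9: Rareven has h, Katora has k, Pamol has k. Katora preserves k here (none of its changes turn any other segment into k), so the proto-segment is *k.
Continuing position by position gives *dalyesbik; check it forward:
Rareven: start from *dalyesbik.
  rule 1 (unconditioned shift): dalyesbik → dalyesbih
  rule 2 (vowel merger): dalyesbih → dolyesbih
  ⇒ Rareven dolyesbih
Katora: *dalyesbik
  dalyesbik (rule 1 does not apply)
  dalyesbik → dalyespik   [unconditioned shift]
  dalyespik → delyespik   [vowel merger]
  delyespik (rule 4 does not apply)
  giving Katora delyespik.
Pamol: start from *dalyesbik.
  rule 1 (vowel merger): dalyesbik → delyesbik
  rule 2: no change — delyesbik
  rule 3 (unconditioned shift): delyesbik → zelyesbik
  ⇒ Pamol zelyesbik
Only *dalyesbik yields all of Rareven dolyesbih, Katora delyespik, Pamol zelyesbik.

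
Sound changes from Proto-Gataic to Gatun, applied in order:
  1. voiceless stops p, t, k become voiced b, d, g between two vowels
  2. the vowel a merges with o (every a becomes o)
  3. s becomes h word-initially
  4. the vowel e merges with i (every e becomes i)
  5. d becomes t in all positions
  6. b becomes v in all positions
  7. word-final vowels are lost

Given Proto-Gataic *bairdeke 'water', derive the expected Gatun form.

Gatun: start from *bairdeke.
  rule 1 (intervocalic voicing): bairdeke → bairdege
  rule 2 (vowel merger): bairdege → boirdege
  rule 3: no change — boirdege
  rule 4 (vowel merger): boirdege → boirdigi
  rule 5 (unconditioned shift): boirdigi → boirtigi
  rule 6 (unconditioned shift): boirtigi → voirtigi
  rule 7 (apocope): voirtigi → voirtig
  ⇒ Gatun voirtig

voirtig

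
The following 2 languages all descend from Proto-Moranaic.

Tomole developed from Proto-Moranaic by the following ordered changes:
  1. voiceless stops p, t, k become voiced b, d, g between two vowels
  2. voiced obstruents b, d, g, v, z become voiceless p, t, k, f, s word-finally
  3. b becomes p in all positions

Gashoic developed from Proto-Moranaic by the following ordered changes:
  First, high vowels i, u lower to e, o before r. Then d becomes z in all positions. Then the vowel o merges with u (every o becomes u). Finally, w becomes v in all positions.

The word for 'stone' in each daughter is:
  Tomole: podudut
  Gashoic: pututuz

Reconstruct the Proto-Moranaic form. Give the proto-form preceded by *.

*potutud

Position 7: Tomole has t, Gashoic has z. Taking the neighbouring segments as reconstructed: Tomole t could go back to *t or *d; Gashoic z could go back to *d or *z — the one source consistent with every daughter is *d.
Position 3: Tomole has d, Gashoic has t. Gashoic preserves t here (none of its changes turn any other segment into t), so the proto-segment is *t.
This points to *potutud. Verify forward in each daughter:
Tomole: *potutud > podudud > podudut  (by intervocalic voicing, final devoicing)
Gashoic: *potutud > potutuz > pututuz  (by unconditioned shift, vowel merger)
*potutud is the unique common source.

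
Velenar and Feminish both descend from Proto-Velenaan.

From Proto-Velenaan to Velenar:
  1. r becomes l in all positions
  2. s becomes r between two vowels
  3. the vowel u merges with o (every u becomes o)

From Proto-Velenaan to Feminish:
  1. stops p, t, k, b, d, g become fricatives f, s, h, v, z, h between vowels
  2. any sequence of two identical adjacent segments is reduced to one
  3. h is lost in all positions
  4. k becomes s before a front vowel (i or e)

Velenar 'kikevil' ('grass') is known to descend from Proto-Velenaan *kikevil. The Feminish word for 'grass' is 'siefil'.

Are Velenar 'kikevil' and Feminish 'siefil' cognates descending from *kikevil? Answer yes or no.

no

Derive the expected Feminish reflex of *kikevil:
Feminish: *kikevil
  kikevil → kihevil   [intervocalic lenition]
  kihevil (rule 2 does not apply)
  kihevil → kievil   [h-loss]
  kievil → sievil   [palatalisation]
  giving Feminish sievil.
The regular Feminish reflex would be 'sievil', but the attested form is 'siefil'. The correspondence is irregular, so they are not cognates (the Feminish form has a different source).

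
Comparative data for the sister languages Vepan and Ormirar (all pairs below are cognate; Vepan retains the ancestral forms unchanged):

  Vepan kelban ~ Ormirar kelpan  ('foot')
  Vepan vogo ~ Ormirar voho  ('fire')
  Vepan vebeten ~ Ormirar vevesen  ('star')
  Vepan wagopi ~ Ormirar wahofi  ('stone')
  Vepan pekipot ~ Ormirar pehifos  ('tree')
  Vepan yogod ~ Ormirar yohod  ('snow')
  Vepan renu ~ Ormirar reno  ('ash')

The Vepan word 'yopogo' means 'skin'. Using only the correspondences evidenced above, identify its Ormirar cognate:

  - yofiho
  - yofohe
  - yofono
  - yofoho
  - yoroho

yofoho

pekipot ~ pehifos — Vepan p corresponds to Ormirar f between vowels (before a back vowel).
vogo ~ voho, wagopi ~ wahofi — Vepan g corresponds to Ormirar h between vowels (before a back vowel).
Applying these to Vepan 'yopogo':
  yopogo → yofogo   (p→f between vowels (before a back vowel))
  yofogo → yofoho   (g→h between vowels (before a back vowel))
So the Ormirar cognate is 'yofoho'.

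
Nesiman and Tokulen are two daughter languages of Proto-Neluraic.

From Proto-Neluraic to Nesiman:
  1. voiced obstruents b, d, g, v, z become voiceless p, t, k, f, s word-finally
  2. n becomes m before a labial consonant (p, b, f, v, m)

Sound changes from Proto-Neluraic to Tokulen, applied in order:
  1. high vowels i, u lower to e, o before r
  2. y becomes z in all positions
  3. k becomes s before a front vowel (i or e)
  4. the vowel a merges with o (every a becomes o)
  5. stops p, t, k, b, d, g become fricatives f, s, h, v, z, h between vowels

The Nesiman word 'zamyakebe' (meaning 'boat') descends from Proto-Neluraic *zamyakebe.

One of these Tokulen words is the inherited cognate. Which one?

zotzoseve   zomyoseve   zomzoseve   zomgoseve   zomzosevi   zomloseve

zomzoseve

Tokulen: start from *zamyakebe.
  rule 1: no change — zamyakebe
  rule 2 (unconditioned shift): zamyakebe → zamzakebe
  rule 3 (palatalisation): zamzakebe → zamzasebe
  rule 4 (vowel merger): zamzasebe → zomzosebe
  rule 5 (intervocalic lenition): zomzosebe → zomzoseve
  ⇒ Tokulen zomzoseve
Only 'zomzoseve' matches the regular Tokulen development of *zamyakebe.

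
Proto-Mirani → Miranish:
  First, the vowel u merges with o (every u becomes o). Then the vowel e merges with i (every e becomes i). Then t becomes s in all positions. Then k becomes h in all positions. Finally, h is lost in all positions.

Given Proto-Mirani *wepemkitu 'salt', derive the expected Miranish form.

Miranish: *wepemkitu > wepemkito > wipimkito > wipimkiso > wipimhiso > wipimiso  (by vowel merger, vowel merger, unconditioned shift, unconditioned shift, h-loss)

wipimiso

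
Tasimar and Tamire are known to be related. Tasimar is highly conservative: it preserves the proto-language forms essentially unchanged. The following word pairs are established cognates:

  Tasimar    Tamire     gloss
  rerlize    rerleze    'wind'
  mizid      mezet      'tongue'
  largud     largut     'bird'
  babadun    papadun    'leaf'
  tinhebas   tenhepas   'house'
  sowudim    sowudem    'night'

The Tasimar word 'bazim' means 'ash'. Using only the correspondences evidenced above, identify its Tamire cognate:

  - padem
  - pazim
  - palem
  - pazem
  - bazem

pazem

babadun ~ papadun — Tasimar b corresponds to Tamire p word-initially before a back vowel.
sowudim ~ sowudem — Tasimar i corresponds to Tamire e after a consonant, before a nasal.
Applying these to Tasimar 'bazim':
  bazim → pazim   (b→p word-initially before a back vowel)
  pazim → pazem   (i→e after a consonant, before a nasal)
So the Tamire cognate is 'pazem'.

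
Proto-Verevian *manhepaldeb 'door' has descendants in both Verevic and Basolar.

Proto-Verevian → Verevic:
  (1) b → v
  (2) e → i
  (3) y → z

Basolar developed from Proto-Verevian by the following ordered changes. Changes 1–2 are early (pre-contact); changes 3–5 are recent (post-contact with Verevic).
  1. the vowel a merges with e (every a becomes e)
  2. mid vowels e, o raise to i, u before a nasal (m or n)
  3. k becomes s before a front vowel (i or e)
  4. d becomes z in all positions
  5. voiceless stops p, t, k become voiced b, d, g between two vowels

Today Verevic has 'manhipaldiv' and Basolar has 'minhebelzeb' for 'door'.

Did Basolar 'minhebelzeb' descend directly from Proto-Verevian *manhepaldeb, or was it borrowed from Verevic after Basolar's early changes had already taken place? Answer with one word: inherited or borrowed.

If inherited, *manhepaldeb would pass through all of Basolar's changes:
Basolar: *manhepaldeb
  manhepaldeb → menhepeldeb   [vowel merger]
  menhepeldeb → minhepeldeb   [pre-nasal raising]
  minhepeldeb (rule 3 does not apply)
  minhepeldeb → minhepelzeb   [unconditioned shift]
  minhepelzeb → minhebelzeb   [intervocalic voicing]
  giving Basolar minhebelzeb.
If borrowed from Verevic 'manhipaldiv' after the early changes, it would undergo only the recent ones:
  rule 3 (palatalisation): no change (manhipaldiv)
  rule 4 (unconditioned shift): manhipaldiv → manhipalziv
  rule 5 (intervocalic voicing): manhipalziv → manhibalziv
  ⇒ as a loan: manhibalziv
Basolar 'minhebelzeb' matches the inherited outcome exactly, so it is an inherited cognate, not a loan.

inherited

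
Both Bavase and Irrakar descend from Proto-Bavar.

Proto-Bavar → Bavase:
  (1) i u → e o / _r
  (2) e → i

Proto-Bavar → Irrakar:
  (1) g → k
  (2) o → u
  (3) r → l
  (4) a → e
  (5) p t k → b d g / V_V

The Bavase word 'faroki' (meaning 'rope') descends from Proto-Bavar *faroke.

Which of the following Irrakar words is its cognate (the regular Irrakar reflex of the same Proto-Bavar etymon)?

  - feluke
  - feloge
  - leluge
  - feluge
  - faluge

Irrakar: *faroke > faruke > faluke > feluke > feluge  (by vowel merger, unconditioned shift, vowel merger, intervocalic voicing)

feluge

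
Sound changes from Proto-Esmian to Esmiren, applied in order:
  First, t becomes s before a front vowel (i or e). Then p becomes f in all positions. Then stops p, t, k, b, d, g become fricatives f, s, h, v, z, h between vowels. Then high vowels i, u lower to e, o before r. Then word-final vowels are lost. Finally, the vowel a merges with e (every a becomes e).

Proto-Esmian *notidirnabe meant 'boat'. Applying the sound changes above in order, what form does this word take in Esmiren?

Esmiren: *notidirnabe
  notidirnabe → nosidirnabe   [palatalisation]
  nosidirnabe (rule 2 does not apply)
  nosidirnabe → nosizirnave   [intervocalic lenition]
  nosizirnave → nosizernave   [pre-rhotic lowering]
  nosizernave → nosizernav   [apocope]
  nosizernav → nosizernev   [vowel merger]
  giving Esmiren nosizernev.

nosizernev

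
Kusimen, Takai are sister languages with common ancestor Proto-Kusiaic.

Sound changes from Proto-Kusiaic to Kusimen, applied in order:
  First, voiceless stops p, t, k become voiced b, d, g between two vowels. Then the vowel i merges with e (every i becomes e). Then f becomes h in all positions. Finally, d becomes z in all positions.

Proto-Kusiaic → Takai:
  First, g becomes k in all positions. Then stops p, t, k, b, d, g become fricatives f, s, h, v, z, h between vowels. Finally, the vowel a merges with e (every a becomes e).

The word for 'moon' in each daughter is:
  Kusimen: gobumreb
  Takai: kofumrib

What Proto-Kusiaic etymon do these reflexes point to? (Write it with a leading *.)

Position 7: Kusimen has e, Takai has i. Takai preserves i here (none of its changes turn any other segment into i), so the proto-segment is *i.
Position 1: Kusimen has g, Takai has k. Taking the neighbouring segments as reconstructed: Kusimen g can only go back to *g; Takai k could go back to *k or *g — the one source consistent with every daughter is *g.
This points to *gopumrib. Verify forward in each daughter:
Kusimen: *gopumrib > gobumrib > gobumreb  (by intervocalic voicing, vowel merger)
Takai: start from *gopumrib.
  rule 1 (unconditioned shift): gopumrib → kopumrib
  rule 2 (intervocalic lenition): kopumrib → kofumrib
  rule 3: no change — kofumrib
  ⇒ Takai kofumrib
Only *gopumrib yields all of Kusimen gobumreb, Takai kofumrib.

*gopumrib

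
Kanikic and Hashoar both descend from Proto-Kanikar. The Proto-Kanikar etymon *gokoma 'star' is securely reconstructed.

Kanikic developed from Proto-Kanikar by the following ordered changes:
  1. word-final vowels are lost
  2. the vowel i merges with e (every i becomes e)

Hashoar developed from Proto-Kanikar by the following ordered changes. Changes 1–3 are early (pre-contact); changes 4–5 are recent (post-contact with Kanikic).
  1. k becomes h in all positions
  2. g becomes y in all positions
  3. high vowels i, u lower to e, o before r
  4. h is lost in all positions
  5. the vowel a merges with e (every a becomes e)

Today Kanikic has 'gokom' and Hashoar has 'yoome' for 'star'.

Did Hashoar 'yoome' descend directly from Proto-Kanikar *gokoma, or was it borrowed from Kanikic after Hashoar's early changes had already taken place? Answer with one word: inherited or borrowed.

If inherited, *gokoma would pass through all of Hashoar's changes:
Hashoar: *gokoma
  gokoma → gohoma   [unconditioned shift]
  gohoma → yohoma   [unconditioned shift]
  yohoma (rule 3 does not apply)
  yohoma → yooma   [h-loss]
  yooma → yoome   [vowel merger]
  giving Hashoar yoome.
If borrowed from Kanikic 'gokom' after the early changes, it would undergo only the recent ones:
  rule 4 (h-loss): no change (gokom)
  rule 5 (vowel merger): no change (gokom)
  ⇒ as a loan: gokom
Hashoar 'yoome' matches the inherited outcome exactly, so it is an inherited cognate, not a loan.

inherited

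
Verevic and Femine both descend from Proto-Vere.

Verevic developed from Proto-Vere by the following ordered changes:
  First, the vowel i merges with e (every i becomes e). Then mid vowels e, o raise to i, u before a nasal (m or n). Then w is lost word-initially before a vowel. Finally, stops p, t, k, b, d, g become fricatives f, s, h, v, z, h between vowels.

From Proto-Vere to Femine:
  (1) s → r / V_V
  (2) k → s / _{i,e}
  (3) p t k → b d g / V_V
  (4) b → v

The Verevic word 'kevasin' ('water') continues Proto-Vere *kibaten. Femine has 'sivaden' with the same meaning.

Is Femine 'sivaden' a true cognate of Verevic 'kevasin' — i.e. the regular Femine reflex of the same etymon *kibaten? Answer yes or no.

Derive the expected Femine reflex of *kibaten:
Femine: *kibaten
  kibaten (rule 1 does not apply)
  kibaten → sibaten   [palatalisation]
  sibaten → sibaden   [intervocalic voicing]
  sibaden → sivaden   [unconditioned shift]
  giving Femine sivaden.
Femine 'sivaden' matches the regular reflex exactly, so the pair is cognate.

yes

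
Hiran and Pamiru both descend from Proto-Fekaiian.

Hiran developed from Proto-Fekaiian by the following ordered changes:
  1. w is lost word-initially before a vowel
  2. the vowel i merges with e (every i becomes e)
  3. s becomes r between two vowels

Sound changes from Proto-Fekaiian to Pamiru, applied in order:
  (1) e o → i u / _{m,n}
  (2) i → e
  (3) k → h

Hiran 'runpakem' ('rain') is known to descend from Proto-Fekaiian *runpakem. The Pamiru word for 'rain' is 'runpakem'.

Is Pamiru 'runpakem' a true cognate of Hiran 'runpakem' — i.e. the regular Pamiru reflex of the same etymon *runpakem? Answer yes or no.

Derive the expected Pamiru reflex of *runpakem:
Pamiru: start from *runpakem.
  rule 1 (pre-nasal raising): runpakem → runpakim
  rule 2 (vowel merger): runpakim → runpakem
  rule 3 (unconditioned shift): runpakem → runpahem
  ⇒ Pamiru runpahem
The regular Pamiru reflex would be 'runpahem', but the attested form is 'runpakem'. The correspondence is irregular, so they are not cognates (the Pamiru form has a different source).

no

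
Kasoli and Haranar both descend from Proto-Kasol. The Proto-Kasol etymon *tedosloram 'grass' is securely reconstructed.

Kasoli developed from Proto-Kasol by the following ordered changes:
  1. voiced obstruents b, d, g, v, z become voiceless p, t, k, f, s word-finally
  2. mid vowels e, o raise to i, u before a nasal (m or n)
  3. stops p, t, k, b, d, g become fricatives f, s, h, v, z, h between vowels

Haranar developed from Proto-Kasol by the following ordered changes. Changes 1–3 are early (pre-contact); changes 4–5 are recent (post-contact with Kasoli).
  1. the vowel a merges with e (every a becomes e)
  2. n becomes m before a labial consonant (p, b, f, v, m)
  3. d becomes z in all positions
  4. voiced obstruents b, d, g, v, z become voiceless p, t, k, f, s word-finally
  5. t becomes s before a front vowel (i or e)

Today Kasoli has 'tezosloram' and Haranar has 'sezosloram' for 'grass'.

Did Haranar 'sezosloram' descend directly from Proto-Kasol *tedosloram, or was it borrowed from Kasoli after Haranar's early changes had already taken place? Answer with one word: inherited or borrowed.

borrowed

If inherited, *tedosloram would pass through all of Haranar's changes:
Haranar: start from *tedosloram.
  rule 1 (vowel merger): tedosloram → tedoslorem
  rule 2: no change — tedoslorem
  rule 3 (unconditioned shift): tedoslorem → tezoslorem
  rule 4: no change — tezoslorem
  rule 5 (palatalisation): tezoslorem → sezoslorem
  ⇒ Haranar sezoslorem
If borrowed from Kasoli 'tezosloram' after the early changes, it would undergo only the recent ones:
  rule 4 (final devoicing): no change (tezosloram)
  rule 5 (palatalisation): tezosloram → sezosloram
  ⇒ as a loan: sezosloram
Haranar 'sezosloram' matches the loan outcome 'sezosloram', not the inherited 'sezoslorem' — it skipped the early Haranar changes, so it was borrowed from Kasoli.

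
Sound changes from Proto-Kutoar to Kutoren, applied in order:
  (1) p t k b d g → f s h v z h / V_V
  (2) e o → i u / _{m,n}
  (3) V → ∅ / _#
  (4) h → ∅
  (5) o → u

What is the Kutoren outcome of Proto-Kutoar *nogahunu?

Kutoren: *nogahunu > nohahunu > nohahun > noaun > nuaun  (by intervocalic lenition, apocope, h-loss, vowel merger)

nuaun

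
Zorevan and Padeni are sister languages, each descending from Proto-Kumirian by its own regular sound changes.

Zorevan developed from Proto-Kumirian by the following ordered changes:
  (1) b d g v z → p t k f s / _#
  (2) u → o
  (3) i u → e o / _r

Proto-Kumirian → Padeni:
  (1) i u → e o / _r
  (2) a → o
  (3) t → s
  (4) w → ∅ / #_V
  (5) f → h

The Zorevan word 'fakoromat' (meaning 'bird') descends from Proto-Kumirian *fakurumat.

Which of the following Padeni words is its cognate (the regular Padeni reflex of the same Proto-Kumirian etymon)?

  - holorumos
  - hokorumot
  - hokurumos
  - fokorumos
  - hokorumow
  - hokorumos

hokorumos

Padeni: *fakurumat
  fakurumat → fakorumat   [pre-rhotic lowering]
  fakorumat → fokorumot   [vowel merger]
  fokorumot → fokorumos   [unconditioned shift]
  fokorumos (rule 4 does not apply)
  fokorumos → hokorumos   [unconditioned shift]
  giving Padeni hokorumos.
Among the options, 'hokorumos' alone shows every Padeni change applied in order.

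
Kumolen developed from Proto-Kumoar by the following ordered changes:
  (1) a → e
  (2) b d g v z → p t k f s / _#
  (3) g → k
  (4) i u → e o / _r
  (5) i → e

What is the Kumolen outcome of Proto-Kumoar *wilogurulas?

welokorules

Kumolen: *wilogurulas
  wilogurulas → wilogurules   [vowel merger]
  wilogurules (rule 2 does not apply)
  wilogurules → wilokurules   [unconditioned shift]
  wilokurules → wilokorules   [pre-rhotic lowering]
  wilokorules → welokorules   [vowel merger]
  giving Kumolen welokorules.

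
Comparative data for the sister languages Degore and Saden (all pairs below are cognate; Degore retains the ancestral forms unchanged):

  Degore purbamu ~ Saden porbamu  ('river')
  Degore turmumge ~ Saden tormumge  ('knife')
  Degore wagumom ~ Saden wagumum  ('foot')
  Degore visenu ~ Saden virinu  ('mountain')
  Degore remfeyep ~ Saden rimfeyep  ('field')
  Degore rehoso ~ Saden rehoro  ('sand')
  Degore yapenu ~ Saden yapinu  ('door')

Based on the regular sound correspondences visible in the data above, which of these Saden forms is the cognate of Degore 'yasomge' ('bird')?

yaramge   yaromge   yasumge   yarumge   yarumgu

rehoso ~ rehoro — Degore s corresponds to Saden r between vowels (before a back vowel).
wagumom ~ wagumum — Degore o corresponds to Saden u after a consonant, before a nasal.
Applying these to Degore 'yasomge':
  yasomge → yaromge   (s→r between vowels (before a back vowel))
  yaromge → yarumge   (o→u after a consonant, before a nasal)
So the Saden cognate is 'yarumge'.

yarumge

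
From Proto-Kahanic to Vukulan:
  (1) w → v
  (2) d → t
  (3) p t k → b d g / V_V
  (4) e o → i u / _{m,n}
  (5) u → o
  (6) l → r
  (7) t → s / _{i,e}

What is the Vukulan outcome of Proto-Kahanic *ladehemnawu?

Vukulan: *ladehemnawu > ladehemnavu > latehemnavu > ladehemnavu > ladehimnavu > ladehimnavo > radehimnavo  (by unconditioned shift, unconditioned shift, intervocalic voicing, pre-nasal raising, vowel merger, unconditioned shift)

radehimnavo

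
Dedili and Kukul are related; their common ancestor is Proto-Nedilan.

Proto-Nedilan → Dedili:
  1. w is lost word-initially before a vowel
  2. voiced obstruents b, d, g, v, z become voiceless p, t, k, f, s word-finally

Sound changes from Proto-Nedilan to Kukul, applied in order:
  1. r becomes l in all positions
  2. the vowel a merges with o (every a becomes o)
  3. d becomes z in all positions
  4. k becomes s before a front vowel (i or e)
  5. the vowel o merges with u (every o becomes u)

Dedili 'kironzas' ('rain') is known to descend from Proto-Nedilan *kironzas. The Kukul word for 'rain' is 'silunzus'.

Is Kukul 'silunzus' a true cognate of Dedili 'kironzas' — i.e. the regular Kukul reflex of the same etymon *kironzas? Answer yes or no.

yes

Derive the expected Kukul reflex of *kironzas:
Kukul: *kironzas
  kironzas → kilonzas   [unconditioned shift]
  kilonzas → kilonzos   [vowel merger]
  kilonzos (rule 3 does not apply)
  kilonzos → silonzos   [palatalisation]
  silonzos → silunzus   [vowel merger]
  giving Kukul silunzus.
Kukul 'silunzus' matches the regular reflex exactly, so the pair is cognate.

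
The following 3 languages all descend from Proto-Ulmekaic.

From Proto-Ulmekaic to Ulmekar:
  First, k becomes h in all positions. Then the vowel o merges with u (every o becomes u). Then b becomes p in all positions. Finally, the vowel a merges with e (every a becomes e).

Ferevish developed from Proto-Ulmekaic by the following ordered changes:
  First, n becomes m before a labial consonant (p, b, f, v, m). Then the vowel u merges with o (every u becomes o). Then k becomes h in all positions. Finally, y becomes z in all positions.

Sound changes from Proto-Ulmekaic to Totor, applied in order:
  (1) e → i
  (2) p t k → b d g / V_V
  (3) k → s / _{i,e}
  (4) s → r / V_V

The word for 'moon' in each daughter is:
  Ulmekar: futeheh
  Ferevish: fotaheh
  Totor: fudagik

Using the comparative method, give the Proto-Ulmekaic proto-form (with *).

*futakek

Position 5: Ulmekar has h, Ferevish has h, Totor has g. Taking the neighbouring segments as reconstructed: Ulmekar h could go back to *k or *h; Ferevish h could go back to *k or *h; Totor g could go back to *k or *g — the one source consistent with every daughter is *k.
Position 6: Ulmekar has e, Ferevish has e, Totor has i. Ferevish preserves e here (none of its changes turn any other segment into e), so the proto-segment is *e.
This points to *futakek. Verify forward in each daughter:
Ulmekar: start from *futakek.
  rule 1 (unconditioned shift): futakek → futaheh
  rule 2: no change — futaheh
  rule 3: no change — futaheh
  rule 4 (vowel merger): futaheh → futeheh
  ⇒ Ulmekar futeheh
Ferevish: *futakek
  futakek (rule 1 does not apply)
  futakek → fotakek   [vowel merger]
  fotakek → fotaheh   [unconditioned shift]
  fotaheh (rule 4 does not apply)
  giving Ferevish fotaheh.
Totor: *futakek
  futakek → futakik   [vowel merger]
  futakik → fudagik   [intervocalic voicing]
  fudagik (rule 3 does not apply)
  fudagik (rule 4 does not apply)
  giving Totor fudagik.
*futakek is the unique common source.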